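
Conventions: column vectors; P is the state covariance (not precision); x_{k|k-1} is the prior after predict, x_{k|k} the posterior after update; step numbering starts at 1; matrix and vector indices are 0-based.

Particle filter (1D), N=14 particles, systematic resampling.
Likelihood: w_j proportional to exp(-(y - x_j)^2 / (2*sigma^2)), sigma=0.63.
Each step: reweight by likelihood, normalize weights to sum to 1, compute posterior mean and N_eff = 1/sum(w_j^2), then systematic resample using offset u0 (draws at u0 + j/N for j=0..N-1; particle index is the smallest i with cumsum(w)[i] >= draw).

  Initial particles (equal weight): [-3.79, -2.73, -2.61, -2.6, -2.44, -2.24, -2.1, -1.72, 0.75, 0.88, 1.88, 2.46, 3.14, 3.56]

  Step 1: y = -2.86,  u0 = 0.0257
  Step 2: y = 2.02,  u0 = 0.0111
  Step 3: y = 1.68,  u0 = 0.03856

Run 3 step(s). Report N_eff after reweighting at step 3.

step 1: w=[0.0640, 0.1864, 0.1760, 0.1748, 0.1525, 0.1173, 0.0920, 0.0370, 0.0000, 0.0000, 0.0000, 0.0000, 0.0000, 0.0000]  mean=-2.5570  Neff=6.7931  idx=[0, 1, 1, 1, 2, 2, 3, 3, 3, 4, 4, 5, 6, 6]
step 2: w=[0.0000, 0.0004, 0.0004, 0.0004, 0.0016, 0.0016, 0.0018, 0.0018, 0.0018, 0.0110, 0.0110, 0.0991, 0.4346, 0.4346]  mean=-2.1263  Neff=2.5782  idx=[9, 11, 12, 12, 12, 12, 12, 12, 13, 13, 13, 13, 13, 13]
step 3: w=[0.0028, 0.0209, 0.0814, 0.0814, 0.0814, 0.0814, 0.0814, 0.0814, 0.0814, 0.0814, 0.0814, 0.0814, 0.0814, 0.0814]  mean=-2.1039  Neff=12.5190  idx=[2, 3, 3, 4, 5, 6, 7, 8, 9, 10, 10, 11, 12, 13]

N_eff = 12.5190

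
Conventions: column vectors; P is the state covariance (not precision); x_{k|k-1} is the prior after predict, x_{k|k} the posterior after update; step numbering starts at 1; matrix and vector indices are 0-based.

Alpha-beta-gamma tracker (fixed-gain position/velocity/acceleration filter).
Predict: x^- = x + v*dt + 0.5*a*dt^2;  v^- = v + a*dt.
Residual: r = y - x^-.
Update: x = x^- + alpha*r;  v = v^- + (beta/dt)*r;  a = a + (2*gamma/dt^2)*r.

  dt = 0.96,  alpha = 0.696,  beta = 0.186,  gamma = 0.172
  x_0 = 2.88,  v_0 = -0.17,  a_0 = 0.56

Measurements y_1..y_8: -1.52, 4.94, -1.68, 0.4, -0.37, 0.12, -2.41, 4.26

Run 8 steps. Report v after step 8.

step 1: x_pred=2.9748  r=-4.4948  x^+=-0.1536  v^+=-0.5033  a^+=-1.1178
step 2: x_pred=-1.1518  r=6.0918  x^+=3.0881  v^+=-0.3960  a^+=1.1561
step 3: x_pred=3.2406  r=-4.9206  x^+=-0.1841  v^+=-0.2396  a^+=-0.6806
step 4: x_pred=-0.7278  r=1.1278  x^+=0.0572  v^+=-0.6745  a^+=-0.2597
step 5: x_pred=-0.7100  r=0.3400  x^+=-0.4734  v^+=-0.8579  a^+=-0.1328
step 6: x_pred=-1.3581  r=1.4781  x^+=-0.3293  v^+=-0.6989  a^+=0.4190
step 7: x_pred=-0.8073  r=-1.6027  x^+=-1.9228  v^+=-0.6073  a^+=-0.1793
step 8: x_pred=-2.5884  r=6.8484  x^+=2.1781  v^+=0.5475  a^+=2.3770

v_post = 0.5475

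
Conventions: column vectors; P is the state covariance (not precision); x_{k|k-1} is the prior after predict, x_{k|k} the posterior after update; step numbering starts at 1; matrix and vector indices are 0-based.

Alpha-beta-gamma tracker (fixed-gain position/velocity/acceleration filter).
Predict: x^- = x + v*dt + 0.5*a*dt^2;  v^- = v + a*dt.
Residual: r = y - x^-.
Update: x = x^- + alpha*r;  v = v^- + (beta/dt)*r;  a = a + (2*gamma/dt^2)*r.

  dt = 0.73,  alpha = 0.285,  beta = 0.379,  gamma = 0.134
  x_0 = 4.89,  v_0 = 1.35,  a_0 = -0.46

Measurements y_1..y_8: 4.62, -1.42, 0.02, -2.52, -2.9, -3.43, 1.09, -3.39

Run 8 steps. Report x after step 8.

step 1: x_pred=5.7529  r=-1.1329  x^+=5.4300  v^+=0.4260  a^+=-1.0298
step 2: x_pred=5.4667  r=-6.8867  x^+=3.5040  v^+=-3.9011  a^+=-4.4931
step 3: x_pred=-0.5411  r=0.5611  x^+=-0.3812  v^+=-6.8898  a^+=-4.2110
step 4: x_pred=-6.5327  r=4.0127  x^+=-5.3891  v^+=-7.8805  a^+=-2.1929
step 5: x_pred=-11.7262  r=8.8262  x^+=-9.2107  v^+=-4.8990  a^+=2.2458
step 6: x_pred=-12.1886  r=8.7586  x^+=-9.6924  v^+=1.2877  a^+=6.6506
step 7: x_pred=-6.9803  r=8.0703  x^+=-4.6803  v^+=10.3326  a^+=10.7092
step 8: x_pred=5.7160  r=-9.1060  x^+=3.1208  v^+=13.4226  a^+=6.1297

x_post = 3.1208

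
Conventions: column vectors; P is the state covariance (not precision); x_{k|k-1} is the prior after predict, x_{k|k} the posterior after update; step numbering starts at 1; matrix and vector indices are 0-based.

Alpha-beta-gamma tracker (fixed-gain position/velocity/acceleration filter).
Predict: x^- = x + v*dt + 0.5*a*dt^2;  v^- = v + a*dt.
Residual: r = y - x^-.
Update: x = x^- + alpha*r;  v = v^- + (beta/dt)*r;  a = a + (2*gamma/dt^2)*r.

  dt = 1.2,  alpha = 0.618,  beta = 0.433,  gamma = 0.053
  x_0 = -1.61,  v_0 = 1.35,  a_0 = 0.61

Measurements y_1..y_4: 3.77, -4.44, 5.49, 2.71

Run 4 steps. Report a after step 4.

a_post = 0.1409

step 1: x_pred=0.4492  r=3.3208  x^+=2.5015  v^+=3.2803  a^+=0.8544
step 2: x_pred=7.0530  r=-11.4930  x^+=-0.0497  v^+=0.1585  a^+=0.0084
step 3: x_pred=0.1466  r=5.3434  x^+=3.4488  v^+=2.0967  a^+=0.4018
step 4: x_pred=6.2542  r=-3.5442  x^+=4.0639  v^+=1.3000  a^+=0.1409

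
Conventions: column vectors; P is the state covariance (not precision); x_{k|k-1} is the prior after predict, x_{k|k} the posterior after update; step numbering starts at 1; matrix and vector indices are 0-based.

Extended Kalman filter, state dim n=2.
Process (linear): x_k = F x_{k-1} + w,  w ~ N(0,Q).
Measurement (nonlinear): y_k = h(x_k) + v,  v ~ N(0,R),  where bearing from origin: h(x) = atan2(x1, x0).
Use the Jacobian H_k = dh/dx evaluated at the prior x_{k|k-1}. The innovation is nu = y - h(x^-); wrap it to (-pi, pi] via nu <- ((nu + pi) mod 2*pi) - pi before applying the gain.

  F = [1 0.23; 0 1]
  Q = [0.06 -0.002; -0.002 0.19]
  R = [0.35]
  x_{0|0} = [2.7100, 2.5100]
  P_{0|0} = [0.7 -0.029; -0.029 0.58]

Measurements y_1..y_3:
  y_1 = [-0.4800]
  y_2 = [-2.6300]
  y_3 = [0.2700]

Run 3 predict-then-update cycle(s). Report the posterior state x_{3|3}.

step 1: x^-=[3.2873, 2.5100]  P^-=[0.7773 0.1024; 0.1024 0.7700]  H_jac=[-0.1467 0.1922]  S=[0.3894]  K=[-0.2424; 0.3414]  nu=[-1.1321]  x^+=[3.5617, 2.1235]  P^+=[0.7545 0.1346; 0.1346 0.7246]
step 2: x^-=[4.0501, 2.1235]  P^-=[0.9147 0.2993; 0.2993 0.9146]  H_jac=[-0.1015 0.1937]  S=[0.3820]  K=[-0.0914; 0.3842]  nu=[-3.1129]  x^+=[4.3347, 0.9276]  P^+=[0.9115 0.3127; 0.3127 0.8582]
step 3: x^-=[4.5480, 0.9276]  P^-=[1.1608 0.5081; 0.5081 1.0482]  H_jac=[-0.0431 0.2111]  S=[0.3896]  K=[0.1470; 0.5118]  nu=[0.0688]  x^+=[4.5582, 0.9628]  P^+=[1.1524 0.4788; 0.4788 0.9462]

x_post = [4.5582, 0.9628]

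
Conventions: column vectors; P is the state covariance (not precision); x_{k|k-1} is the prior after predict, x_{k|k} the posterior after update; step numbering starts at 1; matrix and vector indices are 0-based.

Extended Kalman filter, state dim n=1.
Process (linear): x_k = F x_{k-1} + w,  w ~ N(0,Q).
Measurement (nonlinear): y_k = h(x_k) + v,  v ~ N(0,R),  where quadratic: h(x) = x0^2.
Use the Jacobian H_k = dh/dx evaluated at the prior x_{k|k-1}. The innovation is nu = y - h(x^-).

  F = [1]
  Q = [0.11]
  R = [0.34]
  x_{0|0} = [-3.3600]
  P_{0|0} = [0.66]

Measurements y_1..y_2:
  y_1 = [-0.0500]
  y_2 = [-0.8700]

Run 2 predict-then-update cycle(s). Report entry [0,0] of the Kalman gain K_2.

K[0,0] = -0.2361

step 1: x^-=[-3.3600]  P^-=[0.7700]  H_jac=[-6.7200]  S=[35.1120]  K=[-0.1474]  nu=[-11.3396]  x^+=[-1.6889]  P^+=[0.0075]
step 2: x^-=[-1.6889]  P^-=[0.1175]  H_jac=[-3.3778]  S=[1.6801]  K=[-0.2361]  nu=[-3.7224]  x^+=[-0.8099]  P^+=[0.0238]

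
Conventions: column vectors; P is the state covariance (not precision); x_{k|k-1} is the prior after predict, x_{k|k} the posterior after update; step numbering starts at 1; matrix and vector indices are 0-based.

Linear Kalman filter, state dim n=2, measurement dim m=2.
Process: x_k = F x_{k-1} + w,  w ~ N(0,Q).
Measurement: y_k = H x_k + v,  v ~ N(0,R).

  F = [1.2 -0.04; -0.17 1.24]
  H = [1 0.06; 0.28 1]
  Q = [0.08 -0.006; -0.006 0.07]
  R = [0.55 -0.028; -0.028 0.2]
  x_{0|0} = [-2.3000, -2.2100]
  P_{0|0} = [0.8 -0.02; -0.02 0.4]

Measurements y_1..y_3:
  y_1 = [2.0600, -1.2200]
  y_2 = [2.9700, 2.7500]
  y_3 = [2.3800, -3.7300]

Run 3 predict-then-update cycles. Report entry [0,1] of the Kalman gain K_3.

step 1: x^-=[-2.6716, -2.3494]  P^-=[1.2346 -0.2189; -0.2189 0.7166]  S=[1.7609 0.1381; 0.1381 0.8908]  K=[0.6909 0.0352; -0.1595 0.7604]  nu=[4.8726, 1.8774]  x^+=[0.7609, -1.6992]  P^+=[0.3862 -0.1204; -0.1204 0.1903]
step 2: x^-=[0.9810, -2.2363]  P^-=[0.6480 -0.2743; -0.2743 0.4245]  S=[1.1667 -0.1000; -0.1000 0.5217]  K=[0.5349 -0.0754; -0.1588 0.6360]  nu=[2.1231, 4.7117]  x^+=[1.7613, 0.4234]  P^+=[0.3032 -0.1150; -0.1150 0.1638]
step 3: x^-=[2.0966, 0.2256]  P^-=[0.5279 -0.2478; -0.2478 0.3792]  S=[1.0495 -0.1094; -0.1094 0.4818]  K=[0.4785 -0.0989; -0.1510 0.6087]  nu=[0.2699, -4.5426]  x^+=[2.6750, -2.5802]  P^+=[0.2725 -0.1095; -0.1095 0.1566]

K[0,1] = -0.0989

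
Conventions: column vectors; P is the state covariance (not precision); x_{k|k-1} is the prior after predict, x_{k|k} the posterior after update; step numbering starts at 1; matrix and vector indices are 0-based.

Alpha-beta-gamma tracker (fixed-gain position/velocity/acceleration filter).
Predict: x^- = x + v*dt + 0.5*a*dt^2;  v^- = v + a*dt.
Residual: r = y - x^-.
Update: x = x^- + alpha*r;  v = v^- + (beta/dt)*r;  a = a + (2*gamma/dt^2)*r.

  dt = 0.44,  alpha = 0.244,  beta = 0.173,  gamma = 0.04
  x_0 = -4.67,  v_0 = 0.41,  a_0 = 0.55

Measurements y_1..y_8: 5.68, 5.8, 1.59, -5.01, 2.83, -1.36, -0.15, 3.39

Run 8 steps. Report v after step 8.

step 1: x_pred=-4.4364  r=10.1164  x^+=-1.9680  v^+=4.6296  a^+=4.7303
step 2: x_pred=0.5269  r=5.2731  x^+=1.8136  v^+=8.7842  a^+=6.9093
step 3: x_pred=6.3474  r=-4.7574  x^+=5.1866  v^+=9.9537  a^+=4.9434
step 4: x_pred=10.0448  r=-15.0548  x^+=6.3714  v^+=6.2096  a^+=-1.2776
step 5: x_pred=8.9799  r=-6.1499  x^+=7.4794  v^+=3.2294  a^+=-3.8189
step 6: x_pred=8.5306  r=-9.8906  x^+=6.1173  v^+=-2.3397  a^+=-7.9059
step 7: x_pred=4.3225  r=-4.4725  x^+=3.2312  v^+=-7.5769  a^+=-9.7541
step 8: x_pred=-1.0468  r=4.4368  x^+=0.0358  v^+=-10.1242  a^+=-7.9207

v_post = -10.1242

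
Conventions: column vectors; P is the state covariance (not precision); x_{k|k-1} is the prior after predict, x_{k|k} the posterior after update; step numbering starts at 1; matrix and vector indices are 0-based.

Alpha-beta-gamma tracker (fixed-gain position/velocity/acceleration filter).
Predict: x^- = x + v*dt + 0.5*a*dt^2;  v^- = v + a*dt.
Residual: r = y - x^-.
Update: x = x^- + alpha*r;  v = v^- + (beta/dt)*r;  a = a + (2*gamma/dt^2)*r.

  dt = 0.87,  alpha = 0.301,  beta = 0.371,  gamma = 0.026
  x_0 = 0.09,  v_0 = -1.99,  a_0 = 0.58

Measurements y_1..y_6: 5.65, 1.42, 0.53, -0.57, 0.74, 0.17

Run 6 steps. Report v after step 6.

v_post = -1.2652

step 1: x_pred=-1.4218  r=7.0718  x^+=0.7068  v^+=1.5303  a^+=1.0658
step 2: x_pred=2.4415  r=-1.0215  x^+=2.1340  v^+=2.0219  a^+=0.9957
step 3: x_pred=4.2699  r=-3.7399  x^+=3.1442  v^+=1.2933  a^+=0.7387
step 4: x_pred=4.5490  r=-5.1190  x^+=3.0082  v^+=-0.2469  a^+=0.3870
step 5: x_pred=2.9398  r=-2.1998  x^+=2.2777  v^+=-0.8483  a^+=0.2359
step 6: x_pred=1.6290  r=-1.4590  x^+=1.1898  v^+=-1.2652  a^+=0.1357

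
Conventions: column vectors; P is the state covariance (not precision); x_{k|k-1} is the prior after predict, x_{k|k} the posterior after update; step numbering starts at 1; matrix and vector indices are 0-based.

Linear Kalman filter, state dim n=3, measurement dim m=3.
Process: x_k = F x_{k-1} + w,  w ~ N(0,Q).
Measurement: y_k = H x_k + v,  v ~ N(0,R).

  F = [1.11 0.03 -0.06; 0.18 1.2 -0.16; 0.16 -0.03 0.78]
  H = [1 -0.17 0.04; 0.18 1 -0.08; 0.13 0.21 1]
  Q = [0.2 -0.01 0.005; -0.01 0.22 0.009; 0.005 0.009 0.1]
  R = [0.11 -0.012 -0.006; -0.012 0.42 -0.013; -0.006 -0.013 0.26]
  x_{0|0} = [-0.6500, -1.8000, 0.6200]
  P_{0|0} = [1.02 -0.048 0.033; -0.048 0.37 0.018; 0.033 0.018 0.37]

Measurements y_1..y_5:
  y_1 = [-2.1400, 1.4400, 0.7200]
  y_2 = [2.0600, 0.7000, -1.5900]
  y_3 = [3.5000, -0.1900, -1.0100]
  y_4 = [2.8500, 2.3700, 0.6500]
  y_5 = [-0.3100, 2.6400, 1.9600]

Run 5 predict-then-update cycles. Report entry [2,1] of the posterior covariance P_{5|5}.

P_post[2,1] = -0.0245

step 1: x^-=[-0.8127, -2.3762, 0.4336]  P^-=[1.4507 0.1389 0.1986; 0.1389 0.7658 -0.0094; 0.1986 -0.0094 0.3594]  S=[1.5523 0.2375 0.3969; 0.2375 1.2808 0.2008; 0.3969 0.2008 0.7330]  K=[0.8923 0.1266 0.0502; -0.1222 0.6206 0.1274; 0.0138 -0.0890 0.5398]  nu=[-1.7486, 3.9972, 0.8911]  x^+=[-1.8223, 0.4317, 0.5345]  P^+=[0.1007 0.0227 -0.0118; 0.0227 0.2539 -0.0305; -0.0118 -0.0305 0.1494]
step 2: x^-=[-2.0418, 0.1045, 0.1124]  P^-=[0.3280 0.0557 0.0041; 0.0557 0.6150 -0.0417; 0.0041 -0.0417 0.1919]  S=[0.4381 -0.0067 0.0437; -0.0067 1.0734 0.0775; 0.0437 0.0775 0.4712]  K=[0.7253 0.1083 0.0390; -0.1183 0.5762 0.1171; 0.0017 -0.0816 0.4032]  nu=[4.1151, 0.9720, -1.4589]  x^+=[0.9913, 0.0069, -0.5482]  P^+=[0.0822 0.0206 -0.0106; 0.0206 0.2359 -0.0285; -0.0106 -0.0285 0.1132]
step 3: x^-=[1.1334, 0.2745, -0.2692]  P^-=[0.3048 0.0478 0.0037; 0.0478 0.5857 -0.0355; 0.0037 -0.0355 0.1697]  S=[0.4165 -0.0131 0.0379; -0.0131 1.0394 0.0773; 0.0379 0.0773 0.4493]  K=[0.7122 0.1044 0.0406; -0.1211 0.5639 0.1218; 0.0032 -0.0744 0.3747]  nu=[2.4240, -0.6900, -0.9458]  x^+=[2.7493, -0.5234, -0.5646]  P^+=[0.0805 0.0195 -0.0096; 0.0195 0.2311 -0.0260; -0.0096 -0.0260 0.1051]
step 4: x^-=[3.0699, -0.0429, 0.0152]  P^-=[0.3025 0.0453 0.0047; 0.0453 0.5771 -0.0321; 0.0047 -0.0321 0.1648]  S=[0.4148 -0.0143 0.0378; -0.0143 1.0292 0.0790; 0.0378 0.0790 0.4456]  K=[0.7108 0.1033 0.0417; -0.1223 0.5599 0.1244; 0.0044 -0.0713 0.3684]  nu=[-0.2278, 1.8615, 0.2447]  x^+=[3.1104, 1.0576, -0.0284]  P^+=[0.0803 0.0191 -0.0092; 0.0191 0.2296 -0.0249; -0.0092 -0.0249 0.1031]
step 5: x^-=[3.4859, 1.8335, 0.4438]  P^-=[0.3021 0.0445 0.0052; 0.0445 0.5742 -0.0307; 0.0052 -0.0307 0.1637]  S=[0.4147 -0.0146 0.0378; -0.0146 1.0258 0.0797; 0.0378 0.0797 0.4450]  K=[0.7106 0.1029 0.0420; -0.1228 0.5584 0.1253; 0.0049 -0.0703 0.3670]  nu=[-3.5020, 0.2145, 0.6780]  x^+=[1.0479, 2.4682, 0.6605]  P^+=[0.0803 0.0190 -0.0091; 0.0190 0.2290 -0.0245; -0.0091 -0.0245 0.1026]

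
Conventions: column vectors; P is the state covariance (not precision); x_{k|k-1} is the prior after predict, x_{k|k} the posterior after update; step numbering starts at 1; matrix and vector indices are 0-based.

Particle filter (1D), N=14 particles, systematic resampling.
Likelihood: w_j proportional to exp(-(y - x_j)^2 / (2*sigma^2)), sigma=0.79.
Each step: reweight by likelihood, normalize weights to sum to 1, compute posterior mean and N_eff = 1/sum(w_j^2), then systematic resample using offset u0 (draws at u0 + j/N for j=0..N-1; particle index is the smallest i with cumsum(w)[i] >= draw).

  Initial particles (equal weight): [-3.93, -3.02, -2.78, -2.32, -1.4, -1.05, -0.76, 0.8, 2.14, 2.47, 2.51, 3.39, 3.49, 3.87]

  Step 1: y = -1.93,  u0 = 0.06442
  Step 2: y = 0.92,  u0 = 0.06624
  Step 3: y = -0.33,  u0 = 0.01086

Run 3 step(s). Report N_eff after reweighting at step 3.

step 1: w=[0.0114, 0.1089, 0.1581, 0.2497, 0.2252, 0.1517, 0.0942, 0.0007, 0.0000, 0.0000, 0.0000, 0.0000, 0.0000, 0.0000]  mean=-1.9383  Neff=5.4958  idx=[1, 2, 2, 3, 3, 3, 3, 4, 4, 4, 5, 5, 6, 6]
step 2: w=[0.0000, 0.0001, 0.0001, 0.0007, 0.0007, 0.0007, 0.0007, 0.0396, 0.0396, 0.0396, 0.1317, 0.1317, 0.3076, 0.3076]  mean=-0.9167  Neff=4.3745  idx=[8, 10, 10, 11, 11, 12, 12, 12, 12, 13, 13, 13, 13, 13]
step 3: w=[0.0370, 0.0611, 0.0611, 0.0611, 0.0611, 0.0798, 0.0798, 0.0798, 0.0798, 0.0798, 0.0798, 0.0798, 0.0798, 0.0798]  mean=-0.8546  Neff=13.5730  idx=[0, 1, 2, 4, 5, 6, 6, 7, 8, 9, 10, 11, 12, 13]

N_eff = 13.5730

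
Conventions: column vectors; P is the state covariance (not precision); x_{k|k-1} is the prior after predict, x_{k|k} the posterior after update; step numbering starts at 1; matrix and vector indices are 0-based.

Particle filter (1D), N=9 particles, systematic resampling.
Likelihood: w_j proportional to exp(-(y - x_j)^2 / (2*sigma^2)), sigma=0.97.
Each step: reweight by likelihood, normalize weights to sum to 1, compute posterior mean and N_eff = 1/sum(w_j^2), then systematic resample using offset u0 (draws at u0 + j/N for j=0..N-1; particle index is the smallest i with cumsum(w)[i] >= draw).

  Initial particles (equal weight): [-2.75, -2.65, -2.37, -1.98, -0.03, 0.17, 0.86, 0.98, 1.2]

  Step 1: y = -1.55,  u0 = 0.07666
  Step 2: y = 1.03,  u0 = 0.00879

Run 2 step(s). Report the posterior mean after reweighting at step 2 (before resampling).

step 1: w=[0.1456, 0.1646, 0.2190, 0.2837, 0.0917, 0.0650, 0.0143, 0.0104, 0.0056]  mean=-1.8799  Neff=5.2703  idx=[0, 1, 1, 2, 2, 3, 3, 4, 5]
step 2: w=[0.0004, 0.0006, 0.0006, 0.0017, 0.0017, 0.0065, 0.0065, 0.4411, 0.5409]  mean=0.0405  Neff=2.0526  idx=[5, 7, 7, 7, 7, 8, 8, 8, 8]

post_mean = 0.0405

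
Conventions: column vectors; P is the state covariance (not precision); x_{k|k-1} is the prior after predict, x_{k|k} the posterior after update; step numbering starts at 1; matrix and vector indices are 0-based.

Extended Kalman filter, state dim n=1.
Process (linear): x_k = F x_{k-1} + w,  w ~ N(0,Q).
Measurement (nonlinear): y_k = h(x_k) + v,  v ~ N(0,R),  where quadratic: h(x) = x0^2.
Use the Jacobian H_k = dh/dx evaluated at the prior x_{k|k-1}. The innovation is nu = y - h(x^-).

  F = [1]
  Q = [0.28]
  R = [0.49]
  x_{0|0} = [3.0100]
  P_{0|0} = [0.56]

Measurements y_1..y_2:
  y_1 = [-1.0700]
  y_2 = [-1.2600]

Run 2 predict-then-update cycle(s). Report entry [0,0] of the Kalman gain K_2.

K[0,0] = 0.3008

step 1: x^-=[3.0100]  P^-=[0.8400]  H_jac=[6.0200]  S=[30.9319]  K=[0.1635]  nu=[-10.1301]  x^+=[1.3539]  P^+=[0.0133]
step 2: x^-=[1.3539]  P^-=[0.2933]  H_jac=[2.7078]  S=[2.6406]  K=[0.3008]  nu=[-3.0931]  x^+=[0.4236]  P^+=[0.0544]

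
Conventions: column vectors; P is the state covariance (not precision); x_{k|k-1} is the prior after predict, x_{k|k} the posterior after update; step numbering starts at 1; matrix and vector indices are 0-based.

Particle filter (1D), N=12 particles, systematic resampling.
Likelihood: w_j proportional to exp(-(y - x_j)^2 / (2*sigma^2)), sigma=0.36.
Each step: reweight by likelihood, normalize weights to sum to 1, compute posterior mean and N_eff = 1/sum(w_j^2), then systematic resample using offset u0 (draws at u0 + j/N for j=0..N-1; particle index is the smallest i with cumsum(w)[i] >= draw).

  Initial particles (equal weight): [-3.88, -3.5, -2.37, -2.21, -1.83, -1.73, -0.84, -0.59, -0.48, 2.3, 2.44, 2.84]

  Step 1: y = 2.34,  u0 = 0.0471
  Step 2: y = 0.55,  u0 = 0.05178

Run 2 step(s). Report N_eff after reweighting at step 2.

step 1: w=[0.0000, 0.0000, 0.0000, 0.0000, 0.0000, 0.0000, 0.0000, 0.0000, 0.0000, 0.4252, 0.4117, 0.1631]  mean=2.4457  Neff=2.6532  idx=[9, 9, 9, 9, 9, 10, 10, 10, 10, 10, 11, 11]
step 2: w=[0.1754, 0.1754, 0.1754, 0.1754, 0.1754, 0.0246, 0.0246, 0.0246, 0.0246, 0.0246, 0.0000, 0.0000]  mean=2.3172  Neff=6.3742  idx=[0, 0, 1, 1, 2, 2, 3, 3, 4, 4, 5, 8]

N_eff = 6.3742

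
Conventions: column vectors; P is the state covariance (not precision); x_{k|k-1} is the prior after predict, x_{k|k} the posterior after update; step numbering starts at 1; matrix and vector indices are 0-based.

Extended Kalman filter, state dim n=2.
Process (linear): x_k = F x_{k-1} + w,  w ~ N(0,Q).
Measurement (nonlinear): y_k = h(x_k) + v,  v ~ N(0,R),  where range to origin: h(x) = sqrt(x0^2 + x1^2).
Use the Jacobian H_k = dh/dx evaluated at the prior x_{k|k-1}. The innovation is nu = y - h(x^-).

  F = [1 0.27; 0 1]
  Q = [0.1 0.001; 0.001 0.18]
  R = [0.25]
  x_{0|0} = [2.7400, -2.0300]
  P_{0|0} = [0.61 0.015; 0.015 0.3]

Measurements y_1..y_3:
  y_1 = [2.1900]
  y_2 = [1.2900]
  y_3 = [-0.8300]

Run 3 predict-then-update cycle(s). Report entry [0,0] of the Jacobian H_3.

H_jac[0,0] = 0.4588

step 1: x^-=[2.1919, -2.0300]  P^-=[0.7400 0.0970; 0.0970 0.4800]  H_jac=[0.7337 -0.6795]  S=[0.7732]  K=[0.6169; -0.3298]  nu=[-0.7975]  x^+=[1.6999, -1.7670]  P^+=[0.4457 0.2543; 0.2543 0.3959]
step 2: x^-=[1.2228, -1.7670]  P^-=[0.7119 0.3622; 0.3622 0.5759]  H_jac=[0.5691 -0.8223]  S=[0.5310]  K=[0.2020; -0.5037]  nu=[-0.8589]  x^+=[1.0493, -1.3344]  P^+=[0.6902 0.4162; 0.4162 0.4412]
step 3: x^-=[0.6890, -1.3344]  P^-=[1.0472 0.5364; 0.5364 0.6212]  H_jac=[0.4588 -0.8885]  S=[0.5236]  K=[0.0074; -0.5842]  nu=[-2.3318]  x^+=[0.6718, 0.0279]  P^+=[1.0471 0.5386; 0.5386 0.4425]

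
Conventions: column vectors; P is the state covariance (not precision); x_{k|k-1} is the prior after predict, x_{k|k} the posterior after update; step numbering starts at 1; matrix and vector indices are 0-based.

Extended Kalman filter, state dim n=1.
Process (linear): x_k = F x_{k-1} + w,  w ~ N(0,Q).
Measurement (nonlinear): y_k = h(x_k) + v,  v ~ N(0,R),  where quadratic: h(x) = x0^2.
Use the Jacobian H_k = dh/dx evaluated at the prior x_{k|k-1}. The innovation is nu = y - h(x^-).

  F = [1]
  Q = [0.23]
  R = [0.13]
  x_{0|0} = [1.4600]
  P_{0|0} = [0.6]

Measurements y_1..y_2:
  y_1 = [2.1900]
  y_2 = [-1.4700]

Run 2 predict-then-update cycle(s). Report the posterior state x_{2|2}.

x_post = [0.3137]

step 1: x^-=[1.4600]  P^-=[0.8300]  H_jac=[2.9200]  S=[7.2069]  K=[0.3363]  nu=[0.0584]  x^+=[1.4796]  P^+=[0.0150]
step 2: x^-=[1.4796]  P^-=[0.2450]  H_jac=[2.9593]  S=[2.2753]  K=[0.3186]  nu=[-3.6593]  x^+=[0.3137]  P^+=[0.0140]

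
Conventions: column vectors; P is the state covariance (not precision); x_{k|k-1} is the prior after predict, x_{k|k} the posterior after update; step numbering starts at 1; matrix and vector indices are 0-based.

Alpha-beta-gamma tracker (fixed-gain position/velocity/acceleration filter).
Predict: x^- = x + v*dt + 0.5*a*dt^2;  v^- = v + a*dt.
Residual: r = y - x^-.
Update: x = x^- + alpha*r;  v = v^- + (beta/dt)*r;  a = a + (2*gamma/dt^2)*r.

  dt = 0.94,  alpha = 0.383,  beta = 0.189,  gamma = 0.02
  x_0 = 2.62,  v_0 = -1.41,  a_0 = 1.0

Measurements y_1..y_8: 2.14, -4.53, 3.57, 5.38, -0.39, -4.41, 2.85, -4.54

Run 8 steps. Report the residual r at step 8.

step 1: x_pred=1.7364  r=0.4036  x^+=1.8910  v^+=-0.3889  a^+=1.0183
step 2: x_pred=1.9753  r=-6.5053  x^+=-0.5162  v^+=-0.7397  a^+=0.7238
step 3: x_pred=-0.8917  r=4.4617  x^+=0.8171  v^+=0.8378  a^+=0.9258
step 4: x_pred=2.0136  r=3.3664  x^+=3.3029  v^+=2.3848  a^+=1.0782
step 5: x_pred=6.0210  r=-6.4110  x^+=3.5656  v^+=2.1093  a^+=0.7879
step 6: x_pred=5.8964  r=-10.3064  x^+=1.9491  v^+=0.7777  a^+=0.3214
step 7: x_pred=2.8221  r=0.0279  x^+=2.8328  v^+=1.0854  a^+=0.3226
step 8: x_pred=3.9956  r=-8.5356  x^+=0.7264  v^+=-0.3275  a^+=-0.0638

resid = -8.5356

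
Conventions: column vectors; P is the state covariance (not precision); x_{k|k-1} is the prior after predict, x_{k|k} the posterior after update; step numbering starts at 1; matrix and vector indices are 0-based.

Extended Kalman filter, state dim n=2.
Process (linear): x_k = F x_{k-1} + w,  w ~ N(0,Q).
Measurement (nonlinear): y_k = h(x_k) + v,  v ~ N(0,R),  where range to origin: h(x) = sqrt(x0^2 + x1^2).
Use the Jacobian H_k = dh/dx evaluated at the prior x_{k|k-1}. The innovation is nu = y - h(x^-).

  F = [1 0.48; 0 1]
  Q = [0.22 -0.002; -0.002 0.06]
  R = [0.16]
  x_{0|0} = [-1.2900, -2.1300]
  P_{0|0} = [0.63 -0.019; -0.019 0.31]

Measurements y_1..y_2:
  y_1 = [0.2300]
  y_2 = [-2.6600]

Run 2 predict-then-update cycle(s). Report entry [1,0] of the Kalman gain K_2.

step 1: x^-=[-2.3124, -2.1300]  P^-=[0.9032 0.1278; 0.1278 0.3700]  H_jac=[-0.7355 -0.6775]  S=[0.9458]  K=[-0.7939; -0.3644]  nu=[-2.9139]  x^+=[0.0010, -1.0681]  P^+=[0.3070 -0.1458; -0.1458 0.2444]
step 2: x^-=[-0.5117, -1.0681]  P^-=[0.4433 -0.0305; -0.0305 0.3044]  H_jac=[-0.4321 -0.9018]  S=[0.4665]  K=[-0.3516; -0.5601]  nu=[-3.8444]  x^+=[0.8398, 1.0852]  P^+=[0.3857 -0.1224; -0.1224 0.1580]

K[1,0] = -0.5601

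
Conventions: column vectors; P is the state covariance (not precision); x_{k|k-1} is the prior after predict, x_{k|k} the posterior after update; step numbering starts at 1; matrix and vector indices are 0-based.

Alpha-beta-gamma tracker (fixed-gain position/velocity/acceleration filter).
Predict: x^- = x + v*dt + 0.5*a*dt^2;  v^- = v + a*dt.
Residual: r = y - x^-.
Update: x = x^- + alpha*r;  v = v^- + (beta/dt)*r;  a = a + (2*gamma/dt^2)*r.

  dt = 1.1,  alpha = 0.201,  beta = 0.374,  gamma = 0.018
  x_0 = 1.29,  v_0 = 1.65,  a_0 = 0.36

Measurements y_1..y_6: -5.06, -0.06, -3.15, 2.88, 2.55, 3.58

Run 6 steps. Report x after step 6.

x_post = 1.8317

step 1: x_pred=3.3228  r=-8.3828  x^+=1.6379  v^+=-0.8042  a^+=0.1106
step 2: x_pred=0.8202  r=-0.8802  x^+=0.6433  v^+=-0.9818  a^+=0.0844
step 3: x_pred=-0.3856  r=-2.7644  x^+=-0.9412  v^+=-1.8288  a^+=0.0022
step 4: x_pred=-2.9516  r=5.8316  x^+=-1.7795  v^+=0.1563  a^+=0.1757
step 5: x_pred=-1.5013  r=4.0513  x^+=-0.6869  v^+=1.7270  a^+=0.2962
step 6: x_pred=1.3919  r=2.1881  x^+=1.8317  v^+=2.7967  a^+=0.3613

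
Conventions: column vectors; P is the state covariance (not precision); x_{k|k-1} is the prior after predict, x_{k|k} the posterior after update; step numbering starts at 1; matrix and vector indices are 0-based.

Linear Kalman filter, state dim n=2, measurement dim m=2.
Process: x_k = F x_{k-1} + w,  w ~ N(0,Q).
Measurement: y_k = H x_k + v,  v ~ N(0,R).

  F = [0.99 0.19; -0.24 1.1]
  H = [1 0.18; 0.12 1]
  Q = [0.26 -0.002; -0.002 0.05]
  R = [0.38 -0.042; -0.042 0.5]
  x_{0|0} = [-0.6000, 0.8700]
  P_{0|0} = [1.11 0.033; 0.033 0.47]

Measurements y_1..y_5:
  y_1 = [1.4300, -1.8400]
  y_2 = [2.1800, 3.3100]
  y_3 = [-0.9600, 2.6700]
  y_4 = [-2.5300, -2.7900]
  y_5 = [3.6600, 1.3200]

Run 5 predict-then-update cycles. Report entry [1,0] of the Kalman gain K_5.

K[1,0] = -0.0107

step 1: x^-=[-0.4287, 1.1010]  P^-=[1.3773 -0.1331; -0.1331 0.6652]  S=[1.7309 0.1071; 0.1071 1.1531]  K=[0.7846 -0.0449; -0.0428 0.5670]  nu=[1.6605, -2.8896]  x^+=[1.0040, -0.6084]  P^+=[0.3169 -0.0934; -0.0934 0.2965]
step 2: x^-=[0.8784, -0.9102]  P^-=[0.5461 -0.1128; -0.1128 0.4764]  S=[0.9009 -0.0060; -0.0060 0.9572]  K=[0.5833 -0.0458; -0.0268 0.4834]  nu=[1.4655, 4.1148]  x^+=[1.5449, 1.0395]  P^+=[0.2372 -0.0758; -0.0758 0.2519]
step 3: x^-=[1.7270, 0.7726]  P^-=[0.4731 -0.0849; -0.0849 0.4085]  S=[0.8358 0.0016; 0.0016 0.8950]  K=[0.5478 -0.0324; -0.0144 0.4451]  nu=[-2.8260, 1.6901]  x^+=[0.1241, 1.5656]  P^+=[0.2214 -0.0658; -0.0658 0.2311]
step 4: x^-=[0.4203, 1.6924]  P^-=[0.4606 -0.0749; -0.0749 0.3771]  S=[0.8258 0.0046; 0.0046 0.8657]  K=[0.5415 -0.0256; -0.0109 0.4252]  nu=[-3.2549, -4.5329]  x^+=[-1.2264, -0.1995]  P^+=[0.2180 -0.0617; -0.0617 0.2205]
step 5: x^-=[-1.2520, 0.0749]  P^-=[0.4584 -0.0721; -0.0721 0.3619]  S=[0.8242 0.0045; 0.0045 0.8512]  K=[0.5406 -0.0229; -0.0107 0.4151]  nu=[4.8986, 1.3954]  x^+=[1.3639, 0.6017]  P^+=[0.2172 -0.0602; -0.0602 0.2152]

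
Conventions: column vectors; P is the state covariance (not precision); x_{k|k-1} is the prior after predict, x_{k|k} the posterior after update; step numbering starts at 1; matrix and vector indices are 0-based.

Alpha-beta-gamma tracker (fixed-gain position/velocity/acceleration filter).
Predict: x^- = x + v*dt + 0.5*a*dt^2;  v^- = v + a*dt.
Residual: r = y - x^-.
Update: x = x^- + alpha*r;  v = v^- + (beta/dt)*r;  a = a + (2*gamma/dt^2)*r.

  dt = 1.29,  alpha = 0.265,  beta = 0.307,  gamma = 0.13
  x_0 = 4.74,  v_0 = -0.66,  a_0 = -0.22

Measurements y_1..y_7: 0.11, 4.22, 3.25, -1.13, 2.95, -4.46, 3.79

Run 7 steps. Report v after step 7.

v_post = 1.1534

step 1: x_pred=3.7055  r=-3.5955  x^+=2.7527  v^+=-1.7995  a^+=-0.7818
step 2: x_pred=-0.2191  r=4.4391  x^+=0.9573  v^+=-1.7515  a^+=-0.0882
step 3: x_pred=-1.3756  r=4.6256  x^+=-0.1498  v^+=-0.7645  a^+=0.6345
step 4: x_pred=-0.6081  r=-0.5219  x^+=-0.7464  v^+=-0.0702  a^+=0.5530
step 5: x_pred=-0.3769  r=3.3269  x^+=0.5047  v^+=1.4349  a^+=1.0727
step 6: x_pred=3.2483  r=-7.7083  x^+=1.2056  v^+=0.9842  a^+=-0.1316
step 7: x_pred=2.3658  r=1.4242  x^+=2.7432  v^+=1.1534  a^+=0.0909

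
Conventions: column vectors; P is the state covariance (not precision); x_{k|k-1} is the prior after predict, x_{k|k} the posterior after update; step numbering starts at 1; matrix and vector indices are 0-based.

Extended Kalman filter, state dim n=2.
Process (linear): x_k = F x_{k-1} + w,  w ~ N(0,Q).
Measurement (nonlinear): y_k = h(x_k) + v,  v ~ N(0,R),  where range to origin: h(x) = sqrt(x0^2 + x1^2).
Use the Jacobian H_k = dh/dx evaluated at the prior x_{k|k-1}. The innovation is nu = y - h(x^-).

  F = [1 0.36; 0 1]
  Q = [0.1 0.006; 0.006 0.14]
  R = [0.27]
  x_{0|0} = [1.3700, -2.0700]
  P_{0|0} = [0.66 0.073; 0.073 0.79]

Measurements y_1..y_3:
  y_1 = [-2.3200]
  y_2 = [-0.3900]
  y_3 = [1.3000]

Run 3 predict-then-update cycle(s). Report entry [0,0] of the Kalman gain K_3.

K[0,0] = -0.2582

step 1: x^-=[0.6248, -2.0700]  P^-=[0.9149 0.3634; 0.3634 0.9300]  H_jac=[0.2890 -0.9573]  S=[0.9977]  K=[-0.0837; -0.7871]  nu=[-4.4822]  x^+=[1.0000, 1.4582]  P^+=[0.9080 0.2977; 0.2977 0.3118]
step 2: x^-=[1.5249, 1.4582]  P^-=[1.2627 0.4159; 0.4159 0.4518]  H_jac=[0.7228 0.6911]  S=[1.5609]  K=[0.7688; 0.3926]  nu=[-2.4999]  x^+=[-0.3970, 0.4766]  P^+=[0.3401 -0.0553; -0.0553 0.2112]
step 3: x^-=[-0.2255, 0.4766]  P^-=[0.4276 0.0268; 0.0268 0.3512]  H_jac=[-0.4276 0.9040]  S=[0.6145]  K=[-0.2582; 0.4980]  nu=[0.7728]  x^+=[-0.4250, 0.8614]  P^+=[0.3867 0.1058; 0.1058 0.1988]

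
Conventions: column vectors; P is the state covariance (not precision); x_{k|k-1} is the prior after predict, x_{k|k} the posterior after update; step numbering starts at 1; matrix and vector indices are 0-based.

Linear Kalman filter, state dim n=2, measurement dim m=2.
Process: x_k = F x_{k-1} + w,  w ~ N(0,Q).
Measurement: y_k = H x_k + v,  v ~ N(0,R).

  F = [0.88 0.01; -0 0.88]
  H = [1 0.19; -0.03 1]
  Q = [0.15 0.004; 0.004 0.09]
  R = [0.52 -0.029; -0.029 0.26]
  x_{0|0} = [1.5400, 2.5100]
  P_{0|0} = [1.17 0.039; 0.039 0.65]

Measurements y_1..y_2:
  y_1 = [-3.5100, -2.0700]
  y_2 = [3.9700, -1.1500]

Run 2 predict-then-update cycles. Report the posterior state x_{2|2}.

x_post = [0.9202, -0.8162]

step 1: x^-=[1.3803, 2.2088]  P^-=[1.0568 0.0399; 0.0399 0.5934]  S=[1.6134 0.0917; 0.0917 0.8519]  K=[0.6632 -0.0618; 0.0554 0.6891]  nu=[-5.3100, -4.2374]  x^+=[-1.8797, -1.0057]  P^+=[0.3514 -0.0248; -0.0248 0.1768]
step 2: x^-=[-1.6642, -0.8850]  P^-=[0.4217 -0.0136; -0.0136 0.2269]  S=[0.9447 -0.0121; -0.0121 0.4881]  K=[0.4431 -0.0428; 0.0372 0.4667]  nu=[5.8024, -0.3149]  x^+=[0.9202, -0.8162]  P^+=[0.2349 -0.0169; -0.0169 0.1197]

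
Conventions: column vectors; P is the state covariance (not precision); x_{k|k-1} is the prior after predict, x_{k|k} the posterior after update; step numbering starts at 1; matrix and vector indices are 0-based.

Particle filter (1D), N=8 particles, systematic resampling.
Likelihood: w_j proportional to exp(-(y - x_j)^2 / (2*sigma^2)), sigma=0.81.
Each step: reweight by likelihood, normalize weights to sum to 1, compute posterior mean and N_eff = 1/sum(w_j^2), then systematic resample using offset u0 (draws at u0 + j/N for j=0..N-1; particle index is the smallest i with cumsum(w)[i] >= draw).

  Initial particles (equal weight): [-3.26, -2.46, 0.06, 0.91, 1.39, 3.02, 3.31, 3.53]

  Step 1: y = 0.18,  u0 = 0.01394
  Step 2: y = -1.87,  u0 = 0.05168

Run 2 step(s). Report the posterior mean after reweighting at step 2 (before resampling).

step 1: w=[0.0001, 0.0025, 0.4968, 0.3346, 0.1646, 0.0011, 0.0003, 0.0001]  mean=0.5613  Neff=2.5915  idx=[2, 2, 2, 2, 3, 3, 3, 4]
step 2: w=[0.2411, 0.2411, 0.2411, 0.2411, 0.0114, 0.0114, 0.0114, 0.0013]  mean=0.0908  Neff=4.2924  idx=[0, 0, 1, 1, 2, 2, 3, 3]

post_mean = 0.0908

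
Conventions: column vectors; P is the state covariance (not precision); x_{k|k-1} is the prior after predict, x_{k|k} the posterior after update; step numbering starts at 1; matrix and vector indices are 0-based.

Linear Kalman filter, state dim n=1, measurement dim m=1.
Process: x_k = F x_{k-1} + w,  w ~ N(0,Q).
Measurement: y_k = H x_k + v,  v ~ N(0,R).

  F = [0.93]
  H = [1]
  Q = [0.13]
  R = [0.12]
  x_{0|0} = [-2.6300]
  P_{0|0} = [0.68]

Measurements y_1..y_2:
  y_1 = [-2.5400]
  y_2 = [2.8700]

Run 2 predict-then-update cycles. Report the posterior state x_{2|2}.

step 1: x^-=[-2.4459]  P^-=[0.7181]  S=[0.8381]  K=[0.8568]  nu=[-0.0941]  x^+=[-2.5265]  P^+=[0.1028]
step 2: x^-=[-2.3497]  P^-=[0.2189]  S=[0.3389]  K=[0.6459]  nu=[5.2197]  x^+=[1.0219]  P^+=[0.0775]

x_post = [1.0219]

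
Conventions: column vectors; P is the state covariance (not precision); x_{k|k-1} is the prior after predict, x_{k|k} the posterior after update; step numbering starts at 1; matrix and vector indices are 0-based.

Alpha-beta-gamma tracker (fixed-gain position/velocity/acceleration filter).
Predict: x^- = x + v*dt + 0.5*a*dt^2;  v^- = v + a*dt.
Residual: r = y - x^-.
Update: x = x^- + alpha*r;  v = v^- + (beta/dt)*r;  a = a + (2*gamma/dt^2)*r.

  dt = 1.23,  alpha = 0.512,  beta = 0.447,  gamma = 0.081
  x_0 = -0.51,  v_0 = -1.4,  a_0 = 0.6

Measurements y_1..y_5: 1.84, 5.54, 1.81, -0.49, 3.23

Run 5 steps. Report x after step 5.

step 1: x_pred=-1.7781  r=3.6181  x^+=0.0744  v^+=0.6529  a^+=0.9874
step 2: x_pred=1.6243  r=3.9157  x^+=3.6292  v^+=3.2904  a^+=1.4067
step 3: x_pred=8.7405  r=-6.9305  x^+=5.1921  v^+=2.5020  a^+=0.6646
step 4: x_pred=8.7723  r=-9.2623  x^+=4.0300  v^+=-0.0466  a^+=-0.3272
step 5: x_pred=3.7252  r=-0.4952  x^+=3.4717  v^+=-0.6290  a^+=-0.3802

x_post = 3.4717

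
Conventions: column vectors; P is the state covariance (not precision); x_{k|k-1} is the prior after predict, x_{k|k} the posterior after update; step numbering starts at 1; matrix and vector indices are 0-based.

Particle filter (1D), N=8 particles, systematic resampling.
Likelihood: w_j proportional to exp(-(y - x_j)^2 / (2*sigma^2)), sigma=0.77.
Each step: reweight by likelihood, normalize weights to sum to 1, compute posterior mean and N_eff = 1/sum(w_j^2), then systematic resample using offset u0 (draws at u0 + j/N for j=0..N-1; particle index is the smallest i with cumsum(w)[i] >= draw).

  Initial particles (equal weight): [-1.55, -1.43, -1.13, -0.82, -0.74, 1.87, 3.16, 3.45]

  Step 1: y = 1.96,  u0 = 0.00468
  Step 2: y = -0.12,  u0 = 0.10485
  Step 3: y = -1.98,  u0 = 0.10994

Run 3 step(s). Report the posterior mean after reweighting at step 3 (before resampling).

post_mean = 1.8700

step 1: w=[0.0000, 0.0000, 0.0002, 0.0010, 0.0015, 0.6860, 0.2051, 0.1062]  mean=2.2949  Neff=1.9089  idx=[5, 5, 5, 5, 5, 5, 6, 6]
step 2: w=[0.1665, 0.1665, 0.1665, 0.1665, 0.1665, 0.1665, 0.0005, 0.0005]  mean=1.8714  Neff=6.0129  idx=[0, 1, 2, 2, 3, 4, 5, 5]
step 3: w=[0.1250, 0.1250, 0.1250, 0.1250, 0.1250, 0.1250, 0.1250, 0.1250]  mean=1.8700  Neff=8.0000  idx=[0, 1, 2, 3, 4, 5, 6, 7]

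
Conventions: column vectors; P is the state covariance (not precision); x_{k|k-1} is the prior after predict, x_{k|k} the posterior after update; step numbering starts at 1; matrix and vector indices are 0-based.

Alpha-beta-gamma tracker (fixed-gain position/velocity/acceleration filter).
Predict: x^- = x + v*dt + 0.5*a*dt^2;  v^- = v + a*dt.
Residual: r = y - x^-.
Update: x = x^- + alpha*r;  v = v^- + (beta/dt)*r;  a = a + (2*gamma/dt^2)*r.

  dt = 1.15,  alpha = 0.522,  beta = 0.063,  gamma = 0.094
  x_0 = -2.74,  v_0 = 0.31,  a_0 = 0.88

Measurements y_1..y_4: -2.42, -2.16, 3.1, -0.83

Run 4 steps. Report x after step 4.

step 1: x_pred=-1.8016  r=-0.6184  x^+=-2.1244  v^+=1.2881  a^+=0.7921
step 2: x_pred=-0.1193  r=-2.0407  x^+=-1.1845  v^+=2.0872  a^+=0.5020
step 3: x_pred=1.5477  r=1.5523  x^+=2.3580  v^+=2.7496  a^+=0.7227
step 4: x_pred=5.9979  r=-6.8279  x^+=2.4337  v^+=3.2066  a^+=-0.2480

x_post = 2.4337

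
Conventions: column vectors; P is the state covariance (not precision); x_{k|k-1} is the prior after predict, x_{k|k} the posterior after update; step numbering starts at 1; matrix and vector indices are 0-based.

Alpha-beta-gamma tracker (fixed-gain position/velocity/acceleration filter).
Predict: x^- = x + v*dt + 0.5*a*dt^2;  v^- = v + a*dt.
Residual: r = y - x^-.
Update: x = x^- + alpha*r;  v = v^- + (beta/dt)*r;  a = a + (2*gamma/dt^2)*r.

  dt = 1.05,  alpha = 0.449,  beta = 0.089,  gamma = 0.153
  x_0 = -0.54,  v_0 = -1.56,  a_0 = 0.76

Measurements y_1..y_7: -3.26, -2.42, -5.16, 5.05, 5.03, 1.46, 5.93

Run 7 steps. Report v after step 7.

step 1: x_pred=-1.7590  r=-1.5010  x^+=-2.4330  v^+=-0.8892  a^+=0.3434
step 2: x_pred=-3.1774  r=0.7574  x^+=-2.8373  v^+=-0.4644  a^+=0.5536
step 3: x_pred=-3.0198  r=-2.1402  x^+=-3.9807  v^+=-0.0646  a^+=-0.0404
step 4: x_pred=-4.0708  r=9.1208  x^+=0.0244  v^+=0.6661  a^+=2.4911
step 5: x_pred=2.0971  r=2.9329  x^+=3.4140  v^+=3.5304  a^+=3.3051
step 6: x_pred=8.9428  r=-7.4828  x^+=5.5830  v^+=6.3665  a^+=1.2283
step 7: x_pred=12.9449  r=-7.0149  x^+=9.7952  v^+=7.0616  a^+=-0.7187

v_post = 7.0616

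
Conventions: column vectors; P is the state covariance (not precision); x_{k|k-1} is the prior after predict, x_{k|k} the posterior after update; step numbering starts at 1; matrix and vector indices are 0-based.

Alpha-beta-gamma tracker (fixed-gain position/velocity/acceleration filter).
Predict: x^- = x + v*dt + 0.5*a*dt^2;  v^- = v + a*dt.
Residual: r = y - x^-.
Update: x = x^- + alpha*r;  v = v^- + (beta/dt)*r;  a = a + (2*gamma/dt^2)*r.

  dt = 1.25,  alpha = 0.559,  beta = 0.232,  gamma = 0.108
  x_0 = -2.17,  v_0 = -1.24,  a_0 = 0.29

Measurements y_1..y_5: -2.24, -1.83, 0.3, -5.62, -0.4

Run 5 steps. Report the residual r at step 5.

resid = 0.5407

step 1: x_pred=-3.4934  r=1.2534  x^+=-2.7928  v^+=-0.6449  a^+=0.4633
step 2: x_pred=-3.2369  r=1.4069  x^+=-2.4504  v^+=0.1954  a^+=0.6578
step 3: x_pred=-1.6924  r=1.9924  x^+=-0.5786  v^+=1.3873  a^+=0.9332
step 4: x_pred=1.8846  r=-7.5046  x^+=-2.3105  v^+=1.1610  a^+=-0.1042
step 5: x_pred=-0.9407  r=0.5407  x^+=-0.6384  v^+=1.1310  a^+=-0.0295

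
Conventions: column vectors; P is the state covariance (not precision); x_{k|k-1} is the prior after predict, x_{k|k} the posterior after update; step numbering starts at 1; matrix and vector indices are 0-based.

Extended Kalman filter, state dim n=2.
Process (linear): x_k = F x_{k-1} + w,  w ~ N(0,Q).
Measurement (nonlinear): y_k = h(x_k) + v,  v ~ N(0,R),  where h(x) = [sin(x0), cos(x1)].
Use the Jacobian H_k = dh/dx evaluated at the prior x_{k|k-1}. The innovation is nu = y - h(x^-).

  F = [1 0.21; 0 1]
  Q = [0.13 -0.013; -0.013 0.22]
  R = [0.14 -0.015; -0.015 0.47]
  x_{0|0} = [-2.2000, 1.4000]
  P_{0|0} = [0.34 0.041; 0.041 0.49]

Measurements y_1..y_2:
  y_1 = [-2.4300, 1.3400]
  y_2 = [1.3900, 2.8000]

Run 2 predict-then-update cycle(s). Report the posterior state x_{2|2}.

x_post = [1.0700, -0.0691]

step 1: x^-=[-1.9060, 1.4000]  P^-=[0.5088 0.1309; 0.1309 0.7100]  H_jac=[-0.3290 0.0000; 0.0000 -0.9854]  S=[0.1951 0.0274; 0.0274 1.1595]  K=[-0.8453 -0.0913; -0.1363 -0.6002]  nu=[-1.4857, 1.1700]  x^+=[-0.7570, 0.9003]  P^+=[0.3556 0.0307; 0.0307 0.2842]
step 2: x^-=[-0.5679, 0.9003]  P^-=[0.5110 0.0773; 0.0773 0.5042]  H_jac=[0.8430 0.0000; 0.0000 -0.7835]  S=[0.5031 -0.0661; -0.0661 0.7795]  K=[0.8555 -0.0052; 0.0637 -0.5014]  nu=[1.9279, 2.1786]  x^+=[1.0700, -0.0691]  P^+=[0.1422 0.0195; 0.0195 0.3020]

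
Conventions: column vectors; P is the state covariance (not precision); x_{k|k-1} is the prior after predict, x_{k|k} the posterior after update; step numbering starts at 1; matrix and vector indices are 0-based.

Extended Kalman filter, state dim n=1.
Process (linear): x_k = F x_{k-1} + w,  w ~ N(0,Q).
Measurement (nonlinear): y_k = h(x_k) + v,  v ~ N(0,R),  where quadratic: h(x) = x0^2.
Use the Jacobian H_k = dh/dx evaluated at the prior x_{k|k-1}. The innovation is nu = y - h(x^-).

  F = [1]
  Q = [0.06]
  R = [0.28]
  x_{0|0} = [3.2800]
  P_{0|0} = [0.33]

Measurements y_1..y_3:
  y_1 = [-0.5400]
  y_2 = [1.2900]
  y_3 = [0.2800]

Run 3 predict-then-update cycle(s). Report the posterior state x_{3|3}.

x_post = [0.9492]

step 1: x^-=[3.2800]  P^-=[0.3900]  H_jac=[6.5600]  S=[17.0631]  K=[0.1499]  nu=[-11.2984]  x^+=[1.5859]  P^+=[0.0064]
step 2: x^-=[1.5859]  P^-=[0.0664]  H_jac=[3.1719]  S=[0.9480]  K=[0.2222]  nu=[-1.2252]  x^+=[1.3138]  P^+=[0.0196]
step 3: x^-=[1.3138]  P^-=[0.0796]  H_jac=[2.6275]  S=[0.8296]  K=[0.2521]  nu=[-1.4460]  x^+=[0.9492]  P^+=[0.0269]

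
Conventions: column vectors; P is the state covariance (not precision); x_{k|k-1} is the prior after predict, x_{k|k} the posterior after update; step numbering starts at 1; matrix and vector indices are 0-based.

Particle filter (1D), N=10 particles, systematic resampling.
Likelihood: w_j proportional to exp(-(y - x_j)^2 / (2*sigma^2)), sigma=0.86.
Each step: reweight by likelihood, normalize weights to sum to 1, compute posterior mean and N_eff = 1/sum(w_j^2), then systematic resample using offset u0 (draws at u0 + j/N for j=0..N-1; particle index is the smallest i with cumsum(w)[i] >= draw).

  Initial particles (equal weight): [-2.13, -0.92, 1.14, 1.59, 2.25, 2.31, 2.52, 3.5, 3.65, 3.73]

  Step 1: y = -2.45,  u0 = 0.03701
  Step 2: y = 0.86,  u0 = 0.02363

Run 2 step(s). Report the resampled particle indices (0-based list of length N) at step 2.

resampled_idx = [2, 8, 8, 8, 8, 8, 9, 9, 9, 9]

step 1: w=[0.8194, 0.1804, 0.0001, 0.0000, 0.0000, 0.0000, 0.0000, 0.0000, 0.0000, 0.0000]  mean=-1.9112  Neff=1.4204  idx=[0, 0, 0, 0, 0, 0, 0, 0, 1, 1]
step 2: w=[0.0093, 0.0093, 0.0093, 0.0093, 0.0093, 0.0093, 0.0093, 0.0093, 0.4626, 0.4626]  mean=-1.0105  Neff=2.3325  idx=[2, 8, 8, 8, 8, 8, 9, 9, 9, 9]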